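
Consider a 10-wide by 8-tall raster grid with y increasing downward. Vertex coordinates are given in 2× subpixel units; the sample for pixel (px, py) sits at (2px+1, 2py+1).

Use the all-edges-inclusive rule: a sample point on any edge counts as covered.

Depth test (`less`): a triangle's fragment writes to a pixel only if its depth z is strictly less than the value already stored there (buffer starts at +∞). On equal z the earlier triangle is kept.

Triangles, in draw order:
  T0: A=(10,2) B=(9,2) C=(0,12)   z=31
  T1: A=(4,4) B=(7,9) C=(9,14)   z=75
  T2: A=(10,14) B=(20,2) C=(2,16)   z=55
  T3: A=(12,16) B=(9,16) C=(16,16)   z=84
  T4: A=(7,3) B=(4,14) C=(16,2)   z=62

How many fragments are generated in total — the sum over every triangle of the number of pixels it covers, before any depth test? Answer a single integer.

T0:
  2·area = 10  (B↔C swapped to make it positive)
  edge (10, 2)→(0, 12): d=(-10,10) inclusive
  edge (0, 12)→(9, 2): d=(9,-10) inclusive
  edge (9, 2)→(10, 2): d=(1,0) inclusive
    (5,0)@(11, 1): e=[0,11,-1] → ·  [on edge]
    (4,1)@(9, 3): e=[0,9,1] → █  [on edge]
    (5,1)@(11, 3): e=[-20,29,1] → ·
    (3,2)@(7, 5): e=[0,7,3] → █  [on edge]
    (4,2)@(9, 5): e=[-20,27,3] → ·
    (2,3)@(5, 7): e=[0,5,5] → █  [on edge]
    (3,3)@(7, 7): e=[-20,25,5] → ·
    (1,4)@(3, 9): e=[0,3,7] → █  [on edge]
    (2,4)@(5, 9): e=[-20,23,7] → ·
    (0,5)@(1, 11): e=[0,1,9] → █  [on edge]
    (1,5)@(3, 11): e=[-20,21,9] → ·
    (0,6)@(1, 13): e=[-20,19,11] → ·
  covered (5 px):
    · · · · · · · · · ·
    · · · · █ · · · · ·
    · · · █ · · · · · ·
    · · █ · · · · · · ·
    · █ · · · · · · · ·
    █ · · · · · · · · ·
    · · · · · · · · · ·
    · · · · · · · · · ·
T1:
  2·area = 5
  edge (4, 4)→(7, 9): d=(3,5) inclusive
  edge (7, 9)→(9, 14): d=(2,5) inclusive
  edge (9, 14)→(4, 4): d=(-5,-10) inclusive
    (3,4)@(7, 9): e=[0,0,5] → █  [on edge]
    (4,4)@(9, 9): e=[-10,-10,25] → ·
    (3,5)@(7, 11): e=[6,4,-5] → ·
  covered (1 px):
    · · · · · · · · · ·
    · · · · · · · · · ·
    · · · · · · · · · ·
    · · · · · · · · · ·
    · · · █ · · · · · ·
    · · · · · · · · · ·
    · · · · · · · · · ·
    · · · · · · · · · ·
T2:
  2·area = 76  (B↔C swapped to make it positive)
  edge (10, 14)→(2, 16): d=(-8,2) inclusive
  edge (2, 16)→(20, 2): d=(18,-14) inclusive
  edge (20, 2)→(10, 14): d=(-10,12) inclusive
    (9,1)@(19, 3): e=[70,4,2] → █
    (8,2)@(17, 5): e=[58,12,6] → █
    (9,2)@(19, 5): e=[54,40,-18] → ·
    (7,3)@(15, 7): e=[46,20,10] → █
    (8,3)@(17, 7): e=[42,48,-14] → ·
    (5,4)@(11, 9): e=[38,0,38] → █  [on edge]
    (6,4)@(13, 9): e=[34,28,14] → █
    (7,4)@(15, 9): e=[30,56,-10] → ·
    (4,5)@(9, 11): e=[26,8,42] → █
    (6,5)@(13, 11): e=[18,64,-6] → ·
    (3,6)@(7, 13): e=[14,16,46] → █
    (5,6)@(11, 13): e=[6,72,-2] → ·
  covered (10 px):
    · · · · · · · · · ·
    · · · · · · · · · █
    · · · · · · · · █ ·
    · · · · · · · █ · ·
    · · · · · █ █ · · ·
    · · · · █ █ · · · ·
    · · · █ █ · · · · ·
    · · █ · · · · · · ·
T3:
  degenerate (2·area = 0) — covers nothing
T4:
  2·area = 96  (B↔C swapped to make it positive)
  edge (7, 3)→(16, 2): d=(9,-1) inclusive
  edge (16, 2)→(4, 14): d=(-12,12) inclusive
  edge (4, 14)→(7, 3): d=(3,-11) inclusive
    (8,0)@(17, 1): e=[-8,0,104] → ·  [on edge]
    (3,1)@(7, 3): e=[0,96,0] → █  [on edge]
    (4,1)@(9, 3): e=[2,72,22] → █
    (5,1)@(11, 3): e=[4,48,44] → █
    (6,1)@(13, 3): e=[6,24,66] → █
    (7,1)@(15, 3): e=[8,0,88] → █  [on edge]
    (8,1)@(17, 3): e=[10,-24,110] → ·
    (3,2)@(7, 5): e=[18,72,6] → █
    (6,2)@(13, 5): e=[24,0,72] → █  [on edge]
    (7,2)@(15, 5): e=[26,-24,94] → ·
    (3,3)@(7, 7): e=[36,48,12] → █
    (5,3)@(11, 7): e=[40,0,56] → █  [on edge]
    (4,4)@(9, 9): e=[56,0,40] → █  [on edge]
    (3,5)@(7, 11): e=[72,0,24] → █  [on edge]
    (2,6)@(5, 13): e=[88,0,8] → █  [on edge]
    (1,7)@(3, 15): e=[104,0,-8] → ·  [on edge]
  covered (17 px):
    · · · · · · · · · ·
    · · · █ █ █ █ █ · ·
    · · · █ █ █ █ · · ·
    · · · █ █ █ · · · ·
    · · · █ █ · · · · ·
    · · █ █ · · · · · ·
    · · █ · · · · · · ·
    · · · · · · · · · ·

Result: 33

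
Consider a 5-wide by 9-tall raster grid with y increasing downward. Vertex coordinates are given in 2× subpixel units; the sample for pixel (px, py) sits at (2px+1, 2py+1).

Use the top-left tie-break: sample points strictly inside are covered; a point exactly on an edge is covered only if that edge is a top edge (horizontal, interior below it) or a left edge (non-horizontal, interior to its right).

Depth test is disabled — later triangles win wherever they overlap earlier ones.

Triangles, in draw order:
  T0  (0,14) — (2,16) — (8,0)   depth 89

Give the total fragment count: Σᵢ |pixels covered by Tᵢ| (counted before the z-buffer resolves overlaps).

T0:
  2·area = 44  (B↔C swapped to make it positive)
  edge (0, 14)→(8, 0): d=(8,-14) top-left  bias=+0
  edge (8, 0)→(2, 16): d=(-6,16) right/bottom  bias=-1
  edge (2, 16)→(0, 14): d=(-2,-2) top-left  bias=+0
    (2,3)@(5, 7): e=[14,6,24] → █
    (3,3)@(7, 7): e=[42,-26,28] → ·
    (1,4)@(3, 9): e=[2,26,16] → █
    (2,4)@(5, 9): e=[30,-6,20] → ·
    (1,5)@(3, 11): e=[18,14,12] → █
    (2,5)@(5, 11): e=[46,-18,16] → ·
    (0,6)@(1, 13): e=[6,34,4] → █
    (2,6)@(5, 13): e=[62,-30,12] → ·
    (0,7)@(1, 15): e=[22,22,0] → █  [on edge]
    (1,7)@(3, 15): e=[50,-10,4] → ·
    (0,8)@(1, 17): e=[38,10,-4] → ·
    (1,8)@(3, 17): e=[66,-22,0] → ·  [on edge]
  covered (6 px):
    · · · · ·
    · · · · ·
    · · · · ·
    · · █ · ·
    · █ · · ·
    · █ · · ·
    █ █ · · ·
    █ · · · ·
    · · · · ·

Result: 6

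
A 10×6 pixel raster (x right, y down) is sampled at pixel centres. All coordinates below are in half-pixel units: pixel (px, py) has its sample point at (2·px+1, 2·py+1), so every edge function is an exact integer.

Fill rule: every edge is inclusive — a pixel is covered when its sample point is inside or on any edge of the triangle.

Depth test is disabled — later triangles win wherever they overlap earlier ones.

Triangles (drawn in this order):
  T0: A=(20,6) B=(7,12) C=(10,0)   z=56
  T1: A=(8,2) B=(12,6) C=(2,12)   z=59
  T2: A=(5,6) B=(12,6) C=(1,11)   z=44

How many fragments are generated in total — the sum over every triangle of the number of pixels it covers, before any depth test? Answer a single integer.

T0:
  2·area = 138
  edge (20, 6)→(7, 12): d=(-13,6) inclusive
  edge (7, 12)→(10, 0): d=(3,-12) inclusive
  edge (10, 0)→(20, 6): d=(10,6) inclusive
    (5,0)@(11, 1): e=[119,15,4] → █
    (6,0)@(13, 1): e=[107,39,-8] → ·
    (5,1)@(11, 3): e=[93,21,24] → █
    (6,1)@(13, 3): e=[81,45,12] → █
    (7,1)@(15, 3): e=[69,69,0] → █  [on edge]
    (8,1)@(17, 3): e=[57,93,-12] → ·
    (4,2)@(9, 5): e=[79,3,56] → █
    (8,2)@(17, 5): e=[31,99,8] → █
    (9,2)@(19, 5): e=[19,123,-4] → ·
    (4,3)@(9, 7): e=[53,9,76] → █
    (9,3)@(19, 7): e=[-7,129,16] → ·
    (4,4)@(9, 9): e=[27,15,96] → █
  covered (18 px):
    · · · · · █ · · · ·
    · · · · · █ █ █ · ·
    · · · · █ █ █ █ █ ·
    · · · · █ █ █ █ █ ·
    · · · · █ █ █ · · ·
    · · · · █ · · · · ·
T1:
  2·area = 64
  edge (8, 2)→(12, 6): d=(4,4) inclusive
  edge (12, 6)→(2, 12): d=(-10,6) inclusive
  edge (2, 12)→(8, 2): d=(6,-10) inclusive
    (3,0)@(7, 1): e=[0,80,-16] → ·  [on edge]
    (4,1)@(9, 3): e=[0,48,16] → █  [on edge]
    (5,1)@(11, 3): e=[-8,36,36] → ·
    (8,1)@(17, 3): e=[-32,0,96] → ·  [on edge]
    (3,2)@(7, 5): e=[16,40,8] → █
    (5,2)@(11, 5): e=[0,16,48] → █  [on edge]
    (6,2)@(13, 5): e=[-8,4,68] → ·
    (2,3)@(5, 7): e=[32,32,0] → █  [on edge]
    (5,3)@(11, 7): e=[8,-4,60] → ·
    (6,3)@(13, 7): e=[0,-16,80] → ·  [on edge]
    (2,4)@(5, 9): e=[40,12,12] → █
    (3,4)@(7, 9): e=[32,0,32] → █  [on edge]
    (7,4)@(15, 9): e=[0,-48,112] → ·  [on edge]
    (8,5)@(17, 11): e=[0,-80,144] → ·  [on edge]
  covered (10 px):
    · · · · · · · · · ·
    · · · · █ · · · · ·
    · · · █ █ █ · · · ·
    · · █ █ █ · · · · ·
    · · █ █ · · · · · ·
    · █ · · · · · · · ·
T2:
  2·area = 35
  edge (5, 6)→(12, 6): d=(7,0) inclusive
  edge (12, 6)→(1, 11): d=(-11,5) inclusive
  edge (1, 11)→(5, 6): d=(4,-5) inclusive
    (4,0)@(9, 1): e=[-35,70,0] → ·  [on edge]
    (2,3)@(5, 7): e=[7,24,4] → █
    (3,3)@(7, 7): e=[7,14,14] → █
    (4,3)@(9, 7): e=[7,4,24] → █
    (5,3)@(11, 7): e=[7,-6,34] → ·
    (1,4)@(3, 9): e=[21,12,2] → █
    (3,4)@(7, 9): e=[21,-8,22] → ·
    (4,4)@(9, 9): e=[21,-18,32] → ·
    (0,5)@(1, 11): e=[35,0,0] → █  [on edge]
    (1,5)@(3, 11): e=[35,-10,10] → ·
    (2,5)@(5, 11): e=[35,-20,20] → ·
  covered (6 px):
    · · · · · · · · · ·
    · · · · · · · · · ·
    · · · · · · · · · ·
    · · █ █ █ · · · · ·
    · █ █ · · · · · · ·
    █ · · · · · · · · ·

Final: 34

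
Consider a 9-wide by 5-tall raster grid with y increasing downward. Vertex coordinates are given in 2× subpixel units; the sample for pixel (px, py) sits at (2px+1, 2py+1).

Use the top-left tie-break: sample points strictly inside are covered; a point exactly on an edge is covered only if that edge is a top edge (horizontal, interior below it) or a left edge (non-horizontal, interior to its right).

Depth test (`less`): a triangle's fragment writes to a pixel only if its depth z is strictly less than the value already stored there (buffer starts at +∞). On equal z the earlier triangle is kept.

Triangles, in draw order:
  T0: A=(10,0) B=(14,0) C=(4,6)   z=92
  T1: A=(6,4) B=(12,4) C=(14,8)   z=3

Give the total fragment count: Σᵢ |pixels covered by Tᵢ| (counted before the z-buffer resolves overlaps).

T0:
  2·area = 24
  edge (10, 0)→(14, 0): d=(4,0) top-left  bias=+0
  edge (14, 0)→(4, 6): d=(-10,6) right/bottom  bias=-1
  edge (4, 6)→(10, 0): d=(6,-6) top-left  bias=+0
    (4,0)@(9, 1): e=[4,20,0] → X  [on edge]
    (5,0)@(11, 1): e=[4,8,12] → X
    (6,0)@(13, 1): e=[4,-4,24] → .
    (3,1)@(7, 3): e=[12,12,0] → X  [on edge]
    (4,1)@(9, 3): e=[12,0,12] → .  [on edge]
    (5,1)@(11, 3): e=[12,-12,24] → .
    (2,2)@(5, 5): e=[20,4,0] → X  [on edge]
    (3,2)@(7, 5): e=[20,-8,12] → .
    (1,3)@(3, 7): e=[28,-4,0] → .  [on edge]
    (2,3)@(5, 7): e=[28,-16,12] → .
    (0,4)@(1, 9): e=[36,-12,0] → .  [on edge]
  covered (4 px):
    . . . . X X . . .
    . . . X . . . . .
    . . X . . . . . .
    . . . . . . . . .
    . . . . . . . . .
T1:
  2·area = 24
  edge (6, 4)→(12, 4): d=(6,0) top-left  bias=+0
  edge (12, 4)→(14, 8): d=(2,4) right/bottom  bias=-1
  edge (14, 8)→(6, 4): d=(-8,-4) top-left  bias=+0
    (4,2)@(9, 5): e=[6,14,4] → X
    (5,2)@(11, 5): e=[6,6,12] → X
    (6,2)@(13, 5): e=[6,-2,20] → .
    (4,3)@(9, 7): e=[18,18,-12] → .
    (5,3)@(11, 7): e=[18,10,-4] → .
    (6,3)@(13, 7): e=[18,2,4] → X
    (7,3)@(15, 7): e=[18,-6,12] → .
    (6,4)@(13, 9): e=[30,6,-12] → .
  covered (3 px):
    . . . . . . . . .
    . . . . . . . . .
    . . . . X X . . .
    . . . . . . X . .
    . . . . . . . . .

Answer: 7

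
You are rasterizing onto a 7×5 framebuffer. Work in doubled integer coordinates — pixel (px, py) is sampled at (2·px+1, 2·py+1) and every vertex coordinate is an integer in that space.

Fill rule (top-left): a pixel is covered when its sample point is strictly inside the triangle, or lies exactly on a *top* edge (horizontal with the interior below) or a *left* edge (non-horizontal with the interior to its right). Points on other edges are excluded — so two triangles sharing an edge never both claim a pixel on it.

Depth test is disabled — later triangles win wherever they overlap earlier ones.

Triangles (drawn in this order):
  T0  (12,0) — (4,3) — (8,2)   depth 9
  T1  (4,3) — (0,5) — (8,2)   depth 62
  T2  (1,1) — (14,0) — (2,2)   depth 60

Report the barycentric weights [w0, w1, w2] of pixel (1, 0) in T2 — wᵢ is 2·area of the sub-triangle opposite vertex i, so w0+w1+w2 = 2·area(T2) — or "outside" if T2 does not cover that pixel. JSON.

T0:
  2·area = 4  (B↔C swapped to make it positive)
  edge (12, 0)→(8, 2): d=(-4,2) right/bottom  bias=-1
  edge (8, 2)→(4, 3): d=(-4,1) right/bottom  bias=-1
  edge (4, 3)→(12, 0): d=(8,-3) top-left  bias=+0
  covered (0 px):
    . . . . . . .
    . . . . . . .
    . . . . . . .
    . . . . . . .
    . . . . . . .
T1:
  2·area = 4  (B↔C swapped to make it positive)
  edge (4, 3)→(8, 2): d=(4,-1) top-left  bias=+0
  edge (8, 2)→(0, 5): d=(-8,3) right/bottom  bias=-1
  edge (0, 5)→(4, 3): d=(4,-2) top-left  bias=+0
    (2,1)@(5, 3): e=[1,1,2] → X
    (3,1)@(7, 3): e=[3,-5,6] → .
    (2,2)@(5, 5): e=[9,-15,10] → .
  covered (1 px):
    . . . . . . .
    . . X . . . .
    . . . . . . .
    . . . . . . .
    . . . . . . .
T2:
  2·area = 14
  edge (1, 1)→(14, 0): d=(13,-1) top-left  bias=+0
  edge (14, 0)→(2, 2): d=(-12,2) right/bottom  bias=-1
  edge (2, 2)→(1, 1): d=(-1,-1) top-left  bias=+0
    (0,0)@(1, 1): e=[0,14,0] → X  [on edge]
    (1,0)@(3, 1): e=[2,10,2] → X
    (2,0)@(5, 1): e=[4,6,4] → X
    (3,0)@(7, 1): e=[6,2,6] → X
    (4,0)@(9, 1): e=[8,-2,8] → .
    (0,1)@(1, 3): e=[26,-10,-2] → .
    (1,1)@(3, 3): e=[28,-14,0] → .  [on edge]
    (2,1)@(5, 3): e=[30,-18,2] → .
    (3,1)@(7, 3): e=[32,-22,4] → .
    (2,2)@(5, 5): e=[56,-42,0] → .  [on edge]
    (3,3)@(7, 7): e=[84,-70,0] → .  [on edge]
    (4,4)@(9, 9): e=[112,-98,0] → .  [on edge]
  covered (4 px):
    X X X X . . .
    . . . . . . .
    . . . . . . .
    . . . . . . .
    . . . . . . .

Answer: [10,2,2]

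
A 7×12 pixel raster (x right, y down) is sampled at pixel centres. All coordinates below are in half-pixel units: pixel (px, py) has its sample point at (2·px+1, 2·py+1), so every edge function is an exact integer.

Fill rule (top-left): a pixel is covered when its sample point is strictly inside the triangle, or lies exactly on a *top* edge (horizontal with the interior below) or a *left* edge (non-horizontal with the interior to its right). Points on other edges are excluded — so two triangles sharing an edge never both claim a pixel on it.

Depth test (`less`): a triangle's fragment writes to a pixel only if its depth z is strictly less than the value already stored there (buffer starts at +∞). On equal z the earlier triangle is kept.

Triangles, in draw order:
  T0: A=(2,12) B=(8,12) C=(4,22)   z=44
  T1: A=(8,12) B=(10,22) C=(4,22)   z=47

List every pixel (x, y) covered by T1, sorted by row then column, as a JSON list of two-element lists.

T0:
  2·area = 60
  edge (2, 12)→(8, 12): d=(6,0) top-left  bias=+0
  edge (8, 12)→(4, 22): d=(-4,10) right/bottom  bias=-1
  edge (4, 22)→(2, 12): d=(-2,-10) top-left  bias=+0
    (0,3)@(1, 7): e=[-30,90,0] → ·  [on edge]
    (1,6)@(3, 13): e=[6,46,8] → █
    (2,6)@(5, 13): e=[6,26,28] → █
    (3,6)@(7, 13): e=[6,6,48] → █
    (4,6)@(9, 13): e=[6,-14,68] → ·
    (1,7)@(3, 15): e=[18,38,4] → █
    (3,7)@(7, 15): e=[18,-2,44] → ·
    (1,8)@(3, 17): e=[30,30,0] → █  [on edge]
    (3,8)@(7, 17): e=[30,-10,40] → ·
    (1,9)@(3, 19): e=[42,22,-4] → ·
    (2,9)@(5, 19): e=[42,2,16] → █
    (3,9)@(7, 19): e=[42,-18,36] → ·
  covered (8 px):
    · · · · · · ·
    · · · · · · ·
    · · · · · · ·
    · · · · · · ·
    · · · · · · ·
    · · · · · · ·
    · █ █ █ · · ·
    · █ █ · · · ·
    · █ █ · · · ·
    · · █ · · · ·
    · · · · · · ·
    · · · · · · ·
T1:
  2·area = 60
  edge (8, 12)→(10, 22): d=(2,10) right/bottom  bias=-1
  edge (10, 22)→(4, 22): d=(-6,0) right/bottom  bias=-1
  edge (4, 22)→(8, 12): d=(4,-10) top-left  bias=+0
    (3,3)@(7, 7): e=[0,90,-30] → ·  [on edge]
    (3,7)@(7, 15): e=[16,42,2] → █
    (4,7)@(9, 15): e=[-4,42,22] → ·
    (3,8)@(7, 17): e=[20,30,10] → █
    (4,8)@(9, 17): e=[0,30,30] → ·  [on edge]
    (3,9)@(7, 19): e=[24,18,18] → █
    (4,9)@(9, 19): e=[4,18,38] → █
    (5,9)@(11, 19): e=[-16,18,58] → ·
    (2,10)@(5, 21): e=[48,6,6] → █
    (5,10)@(11, 21): e=[-12,6,66] → ·
    (2,11)@(5, 23): e=[52,-6,14] → ·
    (3,11)@(7, 23): e=[32,-6,34] → ·
  covered (7 px):
    · · · · · · ·
    · · · · · · ·
    · · · · · · ·
    · · · · · · ·
    · · · · · · ·
    · · · · · · ·
    · · · · · · ·
    · · · █ · · ·
    · · · █ · · ·
    · · · █ █ · ·
    · · █ █ █ · ·
    · · · · · · ·

Final: [[3,7],[3,8],[3,9],[4,9],[2,10],[3,10],[4,10]]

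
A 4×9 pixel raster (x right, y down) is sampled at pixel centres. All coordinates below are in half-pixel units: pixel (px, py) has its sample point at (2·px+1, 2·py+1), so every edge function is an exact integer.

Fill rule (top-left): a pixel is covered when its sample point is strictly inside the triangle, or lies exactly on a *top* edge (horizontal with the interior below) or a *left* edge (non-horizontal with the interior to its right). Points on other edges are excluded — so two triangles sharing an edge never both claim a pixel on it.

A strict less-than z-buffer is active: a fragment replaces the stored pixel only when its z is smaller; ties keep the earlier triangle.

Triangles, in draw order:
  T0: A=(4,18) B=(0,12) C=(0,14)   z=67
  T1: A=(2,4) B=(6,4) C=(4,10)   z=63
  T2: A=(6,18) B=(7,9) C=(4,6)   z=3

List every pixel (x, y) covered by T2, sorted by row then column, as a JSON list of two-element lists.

T0:
  2·area = 8  (B↔C swapped to make it positive)
  edge (4, 18)→(0, 14): d=(-4,-4) top-left  bias=+0
  edge (0, 14)→(0, 12): d=(0,-2) top-left  bias=+0
  edge (0, 12)→(4, 18): d=(4,6) right/bottom  bias=-1
    (0,7)@(1, 15): e=[0,2,6] → #  [on edge]
    (1,7)@(3, 15): e=[8,6,-6] → ·
    (0,8)@(1, 17): e=[-8,2,14] → ·
    (1,8)@(3, 17): e=[0,6,2] → #  [on edge]
    (2,8)@(5, 17): e=[8,10,-10] → ·
  covered (2 px):
    · · · ·
    · · · ·
    · · · ·
    · · · ·
    · · · ·
    · · · ·
    · · · ·
    # · · ·
    · # · ·
T1:
  2·area = 24
  edge (2, 4)→(6, 4): d=(4,0) top-left  bias=+0
  edge (6, 4)→(4, 10): d=(-2,6) right/bottom  bias=-1
  edge (4, 10)→(2, 4): d=(-2,-6) top-left  bias=+0
    (0,0)@(1, 1): e=[-12,36,0] → ·  [on edge]
    (3,0)@(7, 1): e=[-12,0,36] → ·  [on edge]
    (1,2)@(3, 5): e=[4,16,4] → #
    (2,2)@(5, 5): e=[4,4,16] → #
    (3,2)@(7, 5): e=[4,-8,28] → ·
    (1,3)@(3, 7): e=[12,12,0] → #  [on edge]
    (2,3)@(5, 7): e=[12,0,12] → ·  [on edge]
    (1,4)@(3, 9): e=[20,8,-4] → ·
    (1,6)@(3, 13): e=[36,0,-12] → ·  [on edge]
    (2,6)@(5, 13): e=[36,-12,0] → ·  [on edge]
  covered (3 px):
    · · · ·
    · · · ·
    · # # ·
    · # · ·
    · · · ·
    · · · ·
    · · · ·
    · · · ·
    · · · ·
T2:
  2·area = 30  (B↔C swapped to make it positive)
  edge (6, 18)→(4, 6): d=(-2,-12) top-left  bias=+0
  edge (4, 6)→(7, 9): d=(3,3) right/bottom  bias=-1
  edge (7, 9)→(6, 18): d=(-1,9) right/bottom  bias=-1
    (0,1)@(1, 3): e=[-30,0,60] → ·  [on edge]
    (1,2)@(3, 5): e=[-10,0,40] → ·  [on edge]
    (2,3)@(5, 7): e=[10,0,20] → ·  [on edge]
    (2,4)@(5, 9): e=[6,6,18] → #
    (3,4)@(7, 9): e=[30,0,0] → ·  [on edge]
    (2,5)@(5, 11): e=[2,12,16] → #
    (3,5)@(7, 11): e=[26,6,-2] → ·
    (2,6)@(5, 13): e=[-2,18,14] → ·
  covered (2 px):
    · · · ·
    · · · ·
    · · · ·
    · · · ·
    · · # ·
    · · # ·
    · · · ·
    · · · ·
    · · · ·

Final: [[2,4],[2,5]]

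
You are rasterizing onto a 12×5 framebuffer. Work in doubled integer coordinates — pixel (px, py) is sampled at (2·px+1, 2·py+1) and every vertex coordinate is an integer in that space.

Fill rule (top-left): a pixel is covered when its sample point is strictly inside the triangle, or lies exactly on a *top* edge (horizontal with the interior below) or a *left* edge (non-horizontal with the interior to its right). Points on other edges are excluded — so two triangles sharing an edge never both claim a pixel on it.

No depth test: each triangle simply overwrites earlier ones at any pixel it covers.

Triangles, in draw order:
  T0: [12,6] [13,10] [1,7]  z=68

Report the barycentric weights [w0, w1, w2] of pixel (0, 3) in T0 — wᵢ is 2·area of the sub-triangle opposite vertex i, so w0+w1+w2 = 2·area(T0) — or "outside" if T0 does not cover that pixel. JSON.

T0:
  2·area = 45
  edge (12, 6)→(13, 10): d=(1,4) right/bottom  bias=-1
  edge (13, 10)→(1, 7): d=(-12,-3) top-left  bias=+0
  edge (1, 7)→(12, 6): d=(11,-1) top-left  bias=+0
    (11,2)@(23, 5): e=[-45,90,0] → ·  [on edge]
    (0,3)@(1, 7): e=[45,0,0] → █  [on edge]
    (1,3)@(3, 7): e=[37,6,2] → █
    (2,3)@(5, 7): e=[29,12,4] → █
    (3,3)@(7, 7): e=[21,18,6] → █
    (4,3)@(9, 7): e=[13,24,8] → █
    (5,3)@(11, 7): e=[5,30,10] → █
    (6,3)@(13, 7): e=[-3,36,12] → ·
    (0,4)@(1, 9): e=[47,-24,22] → ·
    (1,4)@(3, 9): e=[39,-18,24] → ·
    (2,4)@(5, 9): e=[31,-12,26] → ·
    (3,4)@(7, 9): e=[23,-6,28] → ·
    (4,4)@(9, 9): e=[15,0,30] → █  [on edge]
  covered (8 px):
    · · · · · · · · · · · ·
    · · · · · · · · · · · ·
    · · · · · · · · · · · ·
    █ █ █ █ █ █ · · · · · ·
    · · · · █ █ · · · · · ·

Result: [0,0,45]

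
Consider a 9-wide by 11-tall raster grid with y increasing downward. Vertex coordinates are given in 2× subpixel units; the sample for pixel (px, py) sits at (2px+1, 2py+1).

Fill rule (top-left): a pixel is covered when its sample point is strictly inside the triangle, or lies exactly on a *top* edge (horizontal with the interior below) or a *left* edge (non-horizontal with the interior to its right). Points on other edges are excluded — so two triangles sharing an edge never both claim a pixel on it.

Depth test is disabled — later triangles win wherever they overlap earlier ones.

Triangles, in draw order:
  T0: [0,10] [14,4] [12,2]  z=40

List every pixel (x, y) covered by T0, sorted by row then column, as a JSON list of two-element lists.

T0:
  2·area = 40  (B↔C swapped to make it positive)
  edge (0, 10)→(12, 2): d=(12,-8) top-left  bias=+0
  edge (12, 2)→(14, 4): d=(2,2) right/bottom  bias=-1
  edge (14, 4)→(0, 10): d=(-14,6) right/bottom  bias=-1
    (5,0)@(11, 1): e=[-20,0,60] → ·  [on edge]
    (5,1)@(11, 3): e=[4,4,32] → #
    (6,1)@(13, 3): e=[20,0,20] → ·  [on edge]
    (4,2)@(9, 5): e=[12,12,16] → #
    (6,2)@(13, 5): e=[44,4,-8] → ·
    (7,2)@(15, 5): e=[60,0,-20] → ·  [on edge]
    (2,3)@(5, 7): e=[4,24,12] → #
    (3,3)@(7, 7): e=[20,20,0] → ·  [on edge]
    (4,3)@(9, 7): e=[36,16,-12] → ·
    (5,3)@(11, 7): e=[52,12,-24] → ·
    (8,3)@(17, 7): e=[100,0,-60] → ·  [on edge]
    (2,4)@(5, 9): e=[28,28,-16] → ·
  covered (4 px):
    · · · · · · · · ·
    · · · · · # · · ·
    · · · · # # · · ·
    · · # · · · · · ·
    · · · · · · · · ·
    · · · · · · · · ·
    · · · · · · · · ·
    · · · · · · · · ·
    · · · · · · · · ·
    · · · · · · · · ·
    · · · · · · · · ·

Final: [[5,1],[4,2],[5,2],[2,3]]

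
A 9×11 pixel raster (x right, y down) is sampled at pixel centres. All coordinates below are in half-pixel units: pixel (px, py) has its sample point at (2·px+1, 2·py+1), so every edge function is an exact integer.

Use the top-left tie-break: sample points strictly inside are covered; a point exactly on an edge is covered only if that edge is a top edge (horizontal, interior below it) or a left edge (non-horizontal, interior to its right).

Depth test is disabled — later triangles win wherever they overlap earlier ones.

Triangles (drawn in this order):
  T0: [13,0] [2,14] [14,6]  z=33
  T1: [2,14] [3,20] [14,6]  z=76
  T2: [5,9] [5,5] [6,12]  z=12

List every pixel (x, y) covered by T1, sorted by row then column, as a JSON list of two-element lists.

T0:
  2·area = 80  (B↔C swapped to make it positive)
  edge (13, 0)→(14, 6): d=(1,6) right/bottom  bias=-1
  edge (14, 6)→(2, 14): d=(-12,8) right/bottom  bias=-1
  edge (2, 14)→(13, 0): d=(11,-14) top-left  bias=+0
    (6,0)@(13, 1): e=[1,68,11] → █
    (7,0)@(15, 1): e=[-11,52,39] → ·
    (5,1)@(11, 3): e=[15,60,5] → █
    (7,1)@(15, 3): e=[-9,28,61] → ·
    (5,2)@(11, 5): e=[17,36,27] → █
    (7,2)@(15, 5): e=[-7,4,83] → ·
    (4,3)@(9, 7): e=[31,28,21] → █
    (6,3)@(13, 7): e=[7,-4,77] → ·
    (3,4)@(7, 9): e=[45,20,15] → █
    (5,4)@(11, 9): e=[21,-12,71] → ·
    (2,5)@(5, 11): e=[59,12,9] → █
    (3,5)@(7, 11): e=[47,-4,37] → ·
  covered (11 px):
    · · · · · · █ · ·
    · · · · · █ █ · ·
    · · · · · █ █ · ·
    · · · · █ █ · · ·
    · · · █ █ · · · ·
    · · █ · · · · · ·
    · █ · · · · · · ·
    · · · · · · · · ·
    · · · · · · · · ·
    · · · · · · · · ·
    · · · · · · · · ·
T1:
  2·area = 80  (B↔C swapped to make it positive)
  edge (2, 14)→(14, 6): d=(12,-8) top-left  bias=+0
  edge (14, 6)→(3, 20): d=(-11,14) right/bottom  bias=-1
  edge (3, 20)→(2, 14): d=(-1,-6) top-left  bias=+0
    (6,3)@(13, 7): e=[4,3,73] → █
    (7,3)@(15, 7): e=[20,-25,85] → ·
    (5,4)@(11, 9): e=[12,9,59] → █
    (6,4)@(13, 9): e=[28,-19,71] → ·
    (3,5)@(7, 11): e=[4,43,33] → █
    (4,5)@(9, 11): e=[20,15,45] → █
    (5,5)@(11, 11): e=[36,-13,57] → ·
    (2,6)@(5, 13): e=[12,49,19] → █
    (4,6)@(9, 13): e=[44,-7,43] → ·
    (1,7)@(3, 15): e=[20,55,5] → █
    (3,7)@(7, 15): e=[52,-1,29] → ·
    (1,8)@(3, 17): e=[44,33,3] → █
  covered (11 px):
    · · · · · · · · ·
    · · · · · · · · ·
    · · · · · · · · ·
    · · · · · · █ · ·
    · · · · · █ · · ·
    · · · █ █ · · · ·
    · · █ █ · · · · ·
    · █ █ · · · · · ·
    · █ █ · · · · · ·
    · █ · · · · · · ·
    · · · · · · · · ·
T2:
  2·area = 4
  edge (5, 9)→(5, 5): d=(0,-4) top-left  bias=+0
  edge (5, 5)→(6, 12): d=(1,7) right/bottom  bias=-1
  edge (6, 12)→(5, 9): d=(-1,-3) top-left  bias=+0
    (2,0)@(5, 1): e=[0,-4,8] → ·  [on edge]
    (1,1)@(3, 3): e=[-8,12,0] → ·  [on edge]
    (2,1)@(5, 3): e=[0,-2,6] → ·  [on edge]
    (2,2)@(5, 5): e=[0,0,4] → ·  [on edge]
    (2,3)@(5, 7): e=[0,2,2] → █  [on edge]
    (3,3)@(7, 7): e=[8,-12,8] → ·
    (2,4)@(5, 9): e=[0,4,0] → █  [on edge]
    (3,4)@(7, 9): e=[8,-10,6] → ·
    (2,5)@(5, 11): e=[0,6,-2] → ·  [on edge]
    (2,6)@(5, 13): e=[0,8,-4] → ·  [on edge]
    (2,7)@(5, 15): e=[0,10,-6] → ·  [on edge]
    (3,7)@(7, 15): e=[8,-4,0] → ·  [on edge]
    (2,8)@(5, 17): e=[0,12,-8] → ·  [on edge]
    (2,9)@(5, 19): e=[0,14,-10] → ·  [on edge]
    (3,9)@(7, 19): e=[8,0,-4] → ·  [on edge]
    (2,10)@(5, 21): e=[0,16,-12] → ·  [on edge]
    (4,10)@(9, 21): e=[16,-12,0] → ·  [on edge]
  covered (2 px):
    · · · · · · · · ·
    · · · · · · · · ·
    · · · · · · · · ·
    · · █ · · · · · ·
    · · █ · · · · · ·
    · · · · · · · · ·
    · · · · · · · · ·
    · · · · · · · · ·
    · · · · · · · · ·
    · · · · · · · · ·
    · · · · · · · · ·

Answer: [[6,3],[5,4],[3,5],[4,5],[2,6],[3,6],[1,7],[2,7],[1,8],[2,8],[1,9]]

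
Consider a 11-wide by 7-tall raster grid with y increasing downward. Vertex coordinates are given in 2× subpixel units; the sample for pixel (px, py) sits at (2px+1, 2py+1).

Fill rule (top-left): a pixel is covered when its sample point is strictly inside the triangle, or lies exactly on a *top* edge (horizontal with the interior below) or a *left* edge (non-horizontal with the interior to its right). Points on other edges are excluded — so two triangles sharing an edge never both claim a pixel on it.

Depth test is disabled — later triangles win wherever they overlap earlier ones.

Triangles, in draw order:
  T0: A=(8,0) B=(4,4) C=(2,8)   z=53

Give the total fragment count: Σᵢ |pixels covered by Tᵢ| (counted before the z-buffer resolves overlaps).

T0:
  2·area = 8  (B↔C swapped to make it positive)
  edge (8, 0)→(2, 8): d=(-6,8) right/bottom  bias=-1
  edge (2, 8)→(4, 4): d=(2,-4) top-left  bias=+0
  edge (4, 4)→(8, 0): d=(4,-4) top-left  bias=+0
    (3,0)@(7, 1): e=[2,6,0] → █  [on edge]
    (4,0)@(9, 1): e=[-14,14,8] → ·
    (2,1)@(5, 3): e=[6,2,0] → █  [on edge]
    (3,1)@(7, 3): e=[-10,10,8] → ·
    (1,2)@(3, 5): e=[10,-2,0] → ·  [on edge]
    (2,2)@(5, 5): e=[-6,6,8] → ·
    (0,3)@(1, 7): e=[14,-6,0] → ·  [on edge]
  covered (2 px):
    · · · █ · · · · · · ·
    · · █ · · · · · · · ·
    · · · · · · · · · · ·
    · · · · · · · · · · ·
    · · · · · · · · · · ·
    · · · · · · · · · · ·
    · · · · · · · · · · ·

Answer: 2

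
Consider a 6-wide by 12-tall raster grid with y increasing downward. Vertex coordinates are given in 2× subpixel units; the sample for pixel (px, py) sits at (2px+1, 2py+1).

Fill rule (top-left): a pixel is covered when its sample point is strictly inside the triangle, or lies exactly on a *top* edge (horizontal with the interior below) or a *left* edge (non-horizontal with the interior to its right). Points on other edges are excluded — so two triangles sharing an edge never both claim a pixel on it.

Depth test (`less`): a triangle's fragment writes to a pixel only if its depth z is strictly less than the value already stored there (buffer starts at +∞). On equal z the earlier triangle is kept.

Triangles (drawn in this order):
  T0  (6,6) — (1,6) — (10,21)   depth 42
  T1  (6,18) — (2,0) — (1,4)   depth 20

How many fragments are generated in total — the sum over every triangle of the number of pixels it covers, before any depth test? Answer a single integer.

T0:
  2·area = 75  (B↔C swapped to make it positive)
  edge (6, 6)→(10, 21): d=(4,15) right/bottom  bias=-1
  edge (10, 21)→(1, 6): d=(-9,-15) top-left  bias=+0
  edge (1, 6)→(6, 6): d=(5,0) top-left  bias=+0
    (1,3)@(3, 7): e=[49,21,5] → #
    (2,3)@(5, 7): e=[19,51,5] → #
    (3,3)@(7, 7): e=[-11,81,5] → ·
    (1,4)@(3, 9): e=[57,3,15] → #
    (3,4)@(7, 9): e=[-3,63,15] → ·
    (1,5)@(3, 11): e=[65,-15,25] → ·
    (2,5)@(5, 11): e=[35,15,25] → #
    (3,5)@(7, 11): e=[5,45,25] → #
    (4,5)@(9, 11): e=[-25,75,25] → ·
    (2,6)@(5, 13): e=[43,-3,35] → ·
    (3,6)@(7, 13): e=[13,27,35] → #
    (4,6)@(9, 13): e=[-17,57,35] → ·
  covered (9 px):
    · · · · · ·
    · · · · · ·
    · · · · · ·
    · # # · · ·
    · # # · · ·
    · · # # · ·
    · · · # · ·
    · · · # · ·
    · · · · · ·
    · · · · # ·
    · · · · · ·
    · · · · · ·
T1:
  2·area = 34  (B↔C swapped to make it positive)
  edge (6, 18)→(1, 4): d=(-5,-14) top-left  bias=+0
  edge (1, 4)→(2, 0): d=(1,-4) top-left  bias=+0
  edge (2, 0)→(6, 18): d=(4,18) right/bottom  bias=-1
    (1,2)@(3, 5): e=[23,9,2] → #
    (2,2)@(5, 5): e=[51,17,-34] → ·
    (1,3)@(3, 7): e=[13,11,10] → #
    (2,3)@(5, 7): e=[41,19,-26] → ·
    (1,4)@(3, 9): e=[3,13,18] → #
    (2,4)@(5, 9): e=[31,21,-18] → ·
    (1,5)@(3, 11): e=[-7,15,26] → ·
    (2,7)@(5, 15): e=[1,27,6] → #
    (3,7)@(7, 15): e=[29,35,-30] → ·
    (2,8)@(5, 17): e=[-9,29,14] → ·
  covered (4 px):
    · · · · · ·
    · · · · · ·
    · # · · · ·
    · # · · · ·
    · # · · · ·
    · · · · · ·
    · · · · · ·
    · · # · · ·
    · · · · · ·
    · · · · · ·
    · · · · · ·
    · · · · · ·

Final: 13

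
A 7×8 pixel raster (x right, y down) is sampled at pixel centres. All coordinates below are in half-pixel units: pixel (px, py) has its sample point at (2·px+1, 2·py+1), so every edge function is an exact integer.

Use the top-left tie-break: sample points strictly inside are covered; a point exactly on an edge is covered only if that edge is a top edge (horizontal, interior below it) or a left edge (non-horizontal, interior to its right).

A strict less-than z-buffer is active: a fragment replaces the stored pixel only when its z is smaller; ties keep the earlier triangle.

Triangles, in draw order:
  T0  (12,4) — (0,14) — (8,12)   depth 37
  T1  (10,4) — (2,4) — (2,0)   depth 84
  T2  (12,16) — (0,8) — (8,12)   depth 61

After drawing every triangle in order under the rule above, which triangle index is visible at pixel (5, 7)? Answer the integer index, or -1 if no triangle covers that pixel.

T0:
  2·area = 56  (B↔C swapped to make it positive)
  edge (12, 4)→(8, 12): d=(-4,8) right/bottom  bias=-1
  edge (8, 12)→(0, 14): d=(-8,2) right/bottom  bias=-1
  edge (0, 14)→(12, 4): d=(12,-10) top-left  bias=+0
    (5,2)@(11, 5): e=[4,50,2] → █
    (6,2)@(13, 5): e=[-12,46,22] → ·
    (4,3)@(9, 7): e=[12,38,6] → █
    (5,3)@(11, 7): e=[-4,34,26] → ·
    (3,4)@(7, 9): e=[20,26,10] → █
    (5,4)@(11, 9): e=[-12,18,50] → ·
    (2,5)@(5, 11): e=[28,14,14] → █
    (4,5)@(9, 11): e=[-4,6,54] → ·
    (1,6)@(3, 13): e=[36,2,18] → █
    (2,6)@(5, 13): e=[20,-2,38] → ·
    (3,6)@(7, 13): e=[4,-6,58] → ·
    (1,7)@(3, 15): e=[28,-14,42] → ·
  covered (7 px):
    · · · · · · ·
    · · · · · · ·
    · · · · · █ ·
    · · · · █ · ·
    · · · █ █ · ·
    · · █ █ · · ·
    · █ · · · · ·
    · · · · · · ·
T1:
  2·area = 32
  edge (10, 4)→(2, 4): d=(-8,0) right/bottom  bias=-1
  edge (2, 4)→(2, 0): d=(0,-4) top-left  bias=+0
  edge (2, 0)→(10, 4): d=(8,4) right/bottom  bias=-1
    (1,0)@(3, 1): e=[24,4,4] → █
    (2,0)@(5, 1): e=[24,12,-4] → ·
    (1,1)@(3, 3): e=[8,4,20] → █
    (2,1)@(5, 3): e=[8,12,12] → █
    (3,1)@(7, 3): e=[8,20,4] → █
    (4,1)@(9, 3): e=[8,28,-4] → ·
    (1,2)@(3, 5): e=[-8,4,36] → ·
    (2,2)@(5, 5): e=[-8,12,28] → ·
    (3,2)@(7, 5): e=[-8,20,20] → ·
  covered (4 px):
    · █ · · · · ·
    · █ █ █ · · ·
    · · · · · · ·
    · · · · · · ·
    · · · · · · ·
    · · · · · · ·
    · · · · · · ·
    · · · · · · ·
T2:
  2·area = 16
  edge (12, 16)→(0, 8): d=(-12,-8) top-left  bias=+0
  edge (0, 8)→(8, 12): d=(8,4) right/bottom  bias=-1
  edge (8, 12)→(12, 16): d=(4,4) right/bottom  bias=-1
    (0,2)@(1, 5): e=[44,-28,0] → ·  [on edge]
    (1,3)@(3, 7): e=[36,-20,0] → ·  [on edge]
    (2,4)@(5, 9): e=[28,-12,0] → ·  [on edge]
    (2,5)@(5, 11): e=[4,4,8] → █
    (3,5)@(7, 11): e=[20,-4,0] → ·  [on edge]
    (2,6)@(5, 13): e=[-20,20,16] → ·
    (4,6)@(9, 13): e=[12,4,0] → ·  [on edge]
    (5,7)@(11, 15): e=[4,12,0] → ·  [on edge]
  covered (1 px):
    · · · · · · ·
    · · · · · · ·
    · · · · · · ·
    · · · · · · ·
    · · · · · · ·
    · · █ · · · ·
    · · · · · · ·
    · · · · · · ·

Z-buffer (winner per pixel, '.' = empty):
  . 1 . . . . .
  . 1 1 1 . . .
  . . . . . 0 .
  . . . . 0 . .
  . . . 0 0 . .
  . . 0 0 . . .
  . 0 . . . . .
  . . . . . . .

Final: -1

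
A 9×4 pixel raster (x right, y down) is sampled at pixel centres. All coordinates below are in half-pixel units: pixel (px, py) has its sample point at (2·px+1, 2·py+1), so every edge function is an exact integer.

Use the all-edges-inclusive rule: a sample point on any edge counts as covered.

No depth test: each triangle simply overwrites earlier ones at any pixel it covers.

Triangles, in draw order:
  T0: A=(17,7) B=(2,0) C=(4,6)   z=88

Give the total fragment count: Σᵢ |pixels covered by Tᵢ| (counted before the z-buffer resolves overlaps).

T0:
  2·area = 76  (B↔C swapped to make it positive)
  edge (17, 7)→(4, 6): d=(-13,-1) inclusive
  edge (4, 6)→(2, 0): d=(-2,-6) inclusive
  edge (2, 0)→(17, 7): d=(15,7) inclusive
    (1,0)@(3, 1): e=[64,4,8] → #
    (2,0)@(5, 1): e=[66,16,-6] → ·
    (1,1)@(3, 3): e=[38,0,38] → #  [on edge]
    (2,1)@(5, 3): e=[40,12,24] → #
    (3,1)@(7, 3): e=[42,24,10] → #
    (4,1)@(9, 3): e=[44,36,-4] → ·
    (1,2)@(3, 5): e=[12,-4,68] → ·
    (2,2)@(5, 5): e=[14,8,54] → #
    (4,2)@(9, 5): e=[18,32,26] → #
    (5,2)@(11, 5): e=[20,44,12] → #
    (6,2)@(13, 5): e=[22,56,-2] → ·
    (2,3)@(5, 7): e=[-12,4,84] → ·
    (8,3)@(17, 7): e=[0,76,0] → #  [on edge]
  covered (9 px):
    · # · · · · · · ·
    · # # # · · · · ·
    · · # # # # · · ·
    · · · · · · · · #

Answer: 9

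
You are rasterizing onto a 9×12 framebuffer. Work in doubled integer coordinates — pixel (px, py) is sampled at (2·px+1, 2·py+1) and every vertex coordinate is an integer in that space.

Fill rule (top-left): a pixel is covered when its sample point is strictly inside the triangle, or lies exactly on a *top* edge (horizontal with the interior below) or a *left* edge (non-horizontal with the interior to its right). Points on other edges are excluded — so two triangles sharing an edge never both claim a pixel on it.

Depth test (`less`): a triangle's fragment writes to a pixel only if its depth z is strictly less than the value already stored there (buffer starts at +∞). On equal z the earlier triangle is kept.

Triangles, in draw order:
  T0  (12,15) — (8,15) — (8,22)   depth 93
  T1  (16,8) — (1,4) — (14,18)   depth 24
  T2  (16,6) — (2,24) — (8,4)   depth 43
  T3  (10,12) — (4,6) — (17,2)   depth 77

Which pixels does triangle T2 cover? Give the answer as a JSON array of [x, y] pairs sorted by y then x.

T0:
  2·area = 28  (B↔C swapped to make it positive)
  edge (12, 15)→(8, 22): d=(-4,7) right/bottom  bias=-1
  edge (8, 22)→(8, 15): d=(0,-7) top-left  bias=+0
  edge (8, 15)→(12, 15): d=(4,0) top-left  bias=+0
    (0,7)@(1, 15): e=[77,-49,0] → .  [on edge]
    (1,7)@(3, 15): e=[63,-35,0] → .  [on edge]
    (2,7)@(5, 15): e=[49,-21,0] → .  [on edge]
    (3,7)@(7, 15): e=[35,-7,0] → .  [on edge]
    (4,7)@(9, 15): e=[21,7,0] → X  [on edge]
    (5,7)@(11, 15): e=[7,21,0] → X  [on edge]
    (6,7)@(13, 15): e=[-7,35,0] → .  [on edge]
    (7,7)@(15, 15): e=[-21,49,0] → .  [on edge]
    (8,7)@(17, 15): e=[-35,63,0] → .  [on edge]
    (4,8)@(9, 17): e=[13,7,8] → X
    (5,8)@(11, 17): e=[-1,21,8] → .
    (4,9)@(9, 19): e=[5,7,16] → X
  covered (4 px):
    . . . . . . . . .
    . . . . . . . . .
    . . . . . . . . .
    . . . . . . . . .
    . . . . . . . . .
    . . . . . . . . .
    . . . . . . . . .
    . . . . X X . . .
    . . . . X . . . .
    . . . . X . . . .
    . . . . . . . . .
    . . . . . . . . .
T1:
  2·area = 158  (B↔C swapped to make it positive)
  edge (16, 8)→(14, 18): d=(-2,10) right/bottom  bias=-1
  edge (14, 18)→(1, 4): d=(-13,-14) top-left  bias=+0
  edge (1, 4)→(16, 8): d=(15,4) right/bottom  bias=-1
    (8,1)@(17, 3): e=[0,237,-79] → .  [on edge]
    (1,2)@(3, 5): e=[136,15,7] → X
    (2,2)@(5, 5): e=[116,43,-1] → .
    (1,3)@(3, 7): e=[132,-11,37] → .
    (2,3)@(5, 7): e=[112,17,29] → X
    (3,3)@(7, 7): e=[92,45,21] → X
    (4,3)@(9, 7): e=[72,73,13] → X
    (5,3)@(11, 7): e=[52,101,5] → X
    (6,3)@(13, 7): e=[32,129,-3] → .
    (2,4)@(5, 9): e=[108,-9,59] → .
    (3,4)@(7, 9): e=[88,19,51] → X
    (6,4)@(13, 9): e=[28,103,27] → X
    (7,6)@(15, 13): e=[0,79,79] → .  [on edge]
    (6,11)@(13, 23): e=[0,-79,237] → .  [on edge]
  covered (17 px):
    . . . . . . . . .
    . . . . . . . . .
    . X . . . . . . .
    . . X X X X . . .
    . . . X X X X X .
    . . . . X X X X .
    . . . . . X X . .
    . . . . . . X . .
    . . . . . . . . .
    . . . . . . . . .
    . . . . . . . . .
    . . . . . . . . .
T2:
  2·area = 172
  edge (16, 6)→(2, 24): d=(-14,18) right/bottom  bias=-1
  edge (2, 24)→(8, 4): d=(6,-20) top-left  bias=+0
  edge (8, 4)→(16, 6): d=(8,2) right/bottom  bias=-1
    (4,2)@(9, 5): e=[140,26,6] → X
    (5,2)@(11, 5): e=[104,66,2] → X
    (6,2)@(13, 5): e=[68,106,-2] → .
    (4,3)@(9, 7): e=[112,38,22] → X
    (6,3)@(13, 7): e=[40,118,14] → X
    (7,3)@(15, 7): e=[4,158,10] → X
    (8,3)@(17, 7): e=[-32,198,6] → .
    (3,4)@(7, 9): e=[120,10,42] → X
    (7,4)@(15, 9): e=[-24,170,26] → .
    (3,5)@(7, 11): e=[92,22,58] → X
    (6,5)@(13, 11): e=[-16,142,46] → .
    (3,6)@(7, 13): e=[64,34,74] → X
    (4,7)@(9, 15): e=[0,86,86] → .  [on edge]
  covered (21 px):
    . . . . . . . . .
    . . . . . . . . .
    . . . . X X . . .
    . . . . X X X X .
    . . . X X X X . .
    . . . X X X . . .
    . . . X X . . . .
    . . X X . . . . .
    . . X X . . . . .
    . . X . . . . . .
    . X . . . . . . .
    . . . . . . . . .
T3:
  2·area = 102
  edge (10, 12)→(4, 6): d=(-6,-6) top-left  bias=+0
  edge (4, 6)→(17, 2): d=(13,-4) top-left  bias=+0
  edge (17, 2)→(10, 12): d=(-7,10) right/bottom  bias=-1
    (0,1)@(1, 3): e=[0,-51,153] → .  [on edge]
    (7,1)@(15, 3): e=[84,5,13] → X
    (8,1)@(17, 3): e=[96,13,-7] → .
    (1,2)@(3, 5): e=[0,-17,119] → .  [on edge]
    (4,2)@(9, 5): e=[36,7,59] → X
    (5,2)@(11, 5): e=[48,15,39] → X
    (6,2)@(13, 5): e=[60,23,19] → X
    (7,2)@(15, 5): e=[72,31,-1] → .
    (2,3)@(5, 7): e=[0,17,85] → X  [on edge]
    (3,3)@(7, 7): e=[12,25,65] → X
    (7,3)@(15, 7): e=[60,57,-15] → .
    (2,4)@(5, 9): e=[-12,43,71] → .
    (3,4)@(7, 9): e=[0,51,51] → X  [on edge]
    (4,5)@(9, 11): e=[0,85,17] → X  [on edge]
    (5,6)@(11, 13): e=[0,119,-17] → .  [on edge]
    (6,7)@(13, 15): e=[0,153,-51] → .  [on edge]
    (7,8)@(15, 17): e=[0,187,-85] → .  [on edge]
    (8,9)@(17, 19): e=[0,221,-119] → .  [on edge]
  covered (13 px):
    . . . . . . . . .
    . . . . . . . X .
    . . . . X X X . .
    . . X X X X X . .
    . . . X X X . . .
    . . . . X . . . .
    . . . . . . . . .
    . . . . . . . . .
    . . . . . . . . .
    . . . . . . . . .
    . . . . . . . . .
    . . . . . . . . .

Final: [[4,2],[5,2],[4,3],[5,3],[6,3],[7,3],[3,4],[4,4],[5,4],[6,4],[3,5],[4,5],[5,5],[3,6],[4,6],[2,7],[3,7],[2,8],[3,8],[2,9],[1,10]]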